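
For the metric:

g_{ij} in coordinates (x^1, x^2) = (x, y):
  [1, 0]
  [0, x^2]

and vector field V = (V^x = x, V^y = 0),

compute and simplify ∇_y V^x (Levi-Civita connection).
Non-zero Christoffel symbols:
Γ^x_{y y} = -x
Γ^y_{x y} = 1/x
∇_y V^x = ∂_y V^x + Γ^x_{y j} V^j
  = (0) + (0)(x) + (-x)(0)
  = 0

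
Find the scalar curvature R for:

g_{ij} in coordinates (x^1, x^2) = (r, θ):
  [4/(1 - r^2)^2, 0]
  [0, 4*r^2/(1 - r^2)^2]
Non-zero Christoffel symbols (Γ^k_{ij} = Γ^k_{ji}):
Γ^r_{r r} = 2*r/(1 - r^2)
Γ^r_{θ θ} = (r^3 + r)/(r^2 - 1)
Γ^θ_{r θ} = (-r^2 - 1)/(r^3 - r)
Ricci tensor (R_{ij} = R^k_{ikj}): R_{rr} = -4/(r^2 - 1)^2, R_{rθ} = 0, R_{θθ} = -4*r^2/(r^2 - 1)^2
Inverse metric: g^{rr} = (1 - r^2)^2/4, g^{θθ} = (1 - r^2)^2/(4*r^2)
R = g^{ij} R_{ij} = ((1 - r^2)^2/4)(-4/(r^2 - 1)^2) + ((1 - r^2)^2/(4*r^2))(-4*r^2/(r^2 - 1)^2) = -2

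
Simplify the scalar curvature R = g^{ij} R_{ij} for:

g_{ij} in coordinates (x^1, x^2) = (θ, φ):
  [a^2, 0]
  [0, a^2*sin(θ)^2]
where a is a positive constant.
Non-zero Christoffel symbols (Γ^k_{ij} = Γ^k_{ji}):
Γ^θ_{φ φ} = -sin(2*θ)/2
Γ^φ_{θ φ} = 1/tan(θ)
Ricci tensor (R_{ij} = R^k_{ikj}): R_{θθ} = 1, R_{θφ} = 0, R_{φφ} = sin(θ)^2
Inverse metric: g^{θθ} = 1/a^2, g^{φφ} = 1/(a^2*sin(θ)^2)
R = g^{ij} R_{ij} = (1/a^2)(1) + (1/(a^2*sin(θ)^2))(sin(θ)^2) = 2/a^2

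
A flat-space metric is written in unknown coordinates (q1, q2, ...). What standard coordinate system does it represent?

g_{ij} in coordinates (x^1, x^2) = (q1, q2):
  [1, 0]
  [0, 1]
All components are constant and the metric is the identity, i.e. orthonormal rectilinear coordinates.
Cartesian (2D) coordinates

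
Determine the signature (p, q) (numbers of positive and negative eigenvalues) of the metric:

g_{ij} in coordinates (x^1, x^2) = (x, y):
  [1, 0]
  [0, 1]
The metric is diagonal, so its eigenvalues are the diagonal entries: 1, 1 (at a generic point, where coordinate-dependent entries are positive).
2 positive, 0 negative.
(2, 0) - Riemannian (positive definite)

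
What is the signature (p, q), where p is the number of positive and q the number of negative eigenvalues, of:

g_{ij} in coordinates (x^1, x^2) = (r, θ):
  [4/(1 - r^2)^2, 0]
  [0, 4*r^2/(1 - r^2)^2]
The metric is diagonal, so its eigenvalues are the diagonal entries: 4/(1 - r^2)^2, 4*r^2/(1 - r^2)^2 (at a generic point, where coordinate-dependent entries are positive).
2 positive, 0 negative.
(2, 0) - Riemannian (positive definite)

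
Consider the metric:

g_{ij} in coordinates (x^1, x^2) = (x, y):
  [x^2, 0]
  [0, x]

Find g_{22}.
With x^1 = x, x^2 = y, g_{22} = g_{yy} is the row-2, column-2 entry of the matrix.
g_{22} = x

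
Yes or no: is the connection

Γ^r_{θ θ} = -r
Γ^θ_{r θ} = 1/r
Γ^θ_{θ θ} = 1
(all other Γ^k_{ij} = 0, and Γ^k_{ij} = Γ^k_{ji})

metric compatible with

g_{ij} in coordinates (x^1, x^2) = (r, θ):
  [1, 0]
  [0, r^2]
Using ∇_k g_{ij} = ∂_k g_{ij} - Γ^m_{ki} g_{mj} - Γ^m_{kj} g_{im}:
∇_θ g_{θθ} = (0) - (r^2) - (r^2) = -2*r^2 ≠ 0
So the connection is not metric compatible (it is not the Levi-Civita connection).
No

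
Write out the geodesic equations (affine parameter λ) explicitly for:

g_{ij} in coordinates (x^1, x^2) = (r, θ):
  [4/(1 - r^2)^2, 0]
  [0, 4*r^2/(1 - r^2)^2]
Geodesic equation: d^2x^k/dλ^2 + Γ^k_{ij} (dx^i/dλ)(dx^j/dλ) = 0.
Non-zero Christoffel symbols:
Γ^r_{r r} = 2*r/(1 - r^2)
Γ^r_{θ θ} = (r^3 + r)/(r^2 - 1)
Γ^θ_{r θ} = (-r^2 - 1)/(r^3 - r)
Substituting (the symmetric pair Γ^k_{ij}, Γ^k_{ji} combines into a factor 2):
d^2r/dλ^2 + (2*r/(1 - r^2)) (dr/dλ)^2 + ((r^3 + r)/(r^2 - 1)) (dθ/dλ)^2 = 0
d^2θ/dλ^2 + ((-2*r^2 - 2)/(r^3 - r)) (dr/dλ)(dθ/dλ) = 0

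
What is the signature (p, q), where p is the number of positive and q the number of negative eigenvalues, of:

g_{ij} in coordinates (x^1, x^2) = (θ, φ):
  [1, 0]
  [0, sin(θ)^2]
The metric is diagonal, so its eigenvalues are the diagonal entries: 1, sin(θ)^2 (at a generic point, where coordinate-dependent entries are positive).
2 positive, 0 negative.
(2, 0) - Riemannian (positive definite)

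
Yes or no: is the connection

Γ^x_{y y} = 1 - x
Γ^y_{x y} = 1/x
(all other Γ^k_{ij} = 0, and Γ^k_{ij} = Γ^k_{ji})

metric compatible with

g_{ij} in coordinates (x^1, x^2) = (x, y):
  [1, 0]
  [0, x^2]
Using ∇_k g_{ij} = ∂_k g_{ij} - Γ^m_{ki} g_{mj} - Γ^m_{kj} g_{im}:
∇_y g_{xy} = (0) - (x) - (1 - x) = -1 ≠ 0
So the connection is not metric compatible (it is not the Levi-Civita connection).
No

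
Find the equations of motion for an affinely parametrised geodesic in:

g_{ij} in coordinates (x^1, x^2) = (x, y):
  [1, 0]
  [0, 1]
Geodesic equation: d^2x^k/dλ^2 + Γ^k_{ij} (dx^i/dλ)(dx^j/dλ) = 0.
All Christoffel symbols vanish, so the geodesics are straight lines:
d^2x/dλ^2 = 0
d^2y/dλ^2 = 0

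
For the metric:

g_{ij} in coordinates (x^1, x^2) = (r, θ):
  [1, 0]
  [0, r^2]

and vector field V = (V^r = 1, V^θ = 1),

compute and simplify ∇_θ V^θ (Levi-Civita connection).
Non-zero Christoffel symbols:
Γ^r_{θ θ} = -r
Γ^θ_{r θ} = 1/r
∇_θ V^θ = ∂_θ V^θ + Γ^θ_{θ j} V^j
  = (0) + (1/r)(1) + (0)(1)
  = 1/r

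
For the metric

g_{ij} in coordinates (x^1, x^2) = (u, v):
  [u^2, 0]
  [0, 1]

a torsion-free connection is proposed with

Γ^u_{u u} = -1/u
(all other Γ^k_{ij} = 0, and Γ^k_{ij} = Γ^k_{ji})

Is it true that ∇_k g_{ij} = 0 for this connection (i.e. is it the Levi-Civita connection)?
Using ∇_k g_{ij} = ∂_k g_{ij} - Γ^m_{ki} g_{mj} - Γ^m_{kj} g_{im}:
∇_u g_{uu} = (2*u) - (-u) - (-u) = 4*u ≠ 0
So the connection is not metric compatible (it is not the Levi-Civita connection).
No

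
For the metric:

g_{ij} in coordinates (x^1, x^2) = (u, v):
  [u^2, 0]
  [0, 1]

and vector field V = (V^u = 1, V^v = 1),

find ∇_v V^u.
Non-zero Christoffel symbols:
Γ^u_{u u} = 1/u
∇_v V^u = ∂_v V^u + Γ^u_{v j} V^j
  = (0) + (0)(1) + (0)(1)
  = 0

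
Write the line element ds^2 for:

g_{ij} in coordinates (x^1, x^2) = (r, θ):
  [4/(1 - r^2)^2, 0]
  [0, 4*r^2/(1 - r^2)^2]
ds^2 = g_{ij} dx^i dx^j; only the non-zero components contribute.
ds^2 = (4/(1 - r^2)^2) dr^2 + (4*r^2/(1 - r^2)^2) dθ^2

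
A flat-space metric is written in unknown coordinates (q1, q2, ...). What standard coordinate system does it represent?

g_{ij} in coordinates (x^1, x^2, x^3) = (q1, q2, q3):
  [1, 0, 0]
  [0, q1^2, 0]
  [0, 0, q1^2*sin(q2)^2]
The line element ds^2 = dq1^2 + q1^2 dq2^2 + q1^2 sin(q2)^2 dq3^2 is dr^2 + r^2 dθ^2 + r^2 sin(θ)^2 dφ^2 with q1 = r, q2 = θ, q3 = φ.
spherical coordinates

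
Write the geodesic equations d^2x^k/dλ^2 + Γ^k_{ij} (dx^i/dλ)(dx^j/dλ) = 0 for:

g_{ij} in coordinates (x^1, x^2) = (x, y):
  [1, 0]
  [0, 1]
Geodesic equation: d^2x^k/dλ^2 + Γ^k_{ij} (dx^i/dλ)(dx^j/dλ) = 0.
All Christoffel symbols vanish, so the geodesics are straight lines:
d^2x/dλ^2 = 0
d^2y/dλ^2 = 0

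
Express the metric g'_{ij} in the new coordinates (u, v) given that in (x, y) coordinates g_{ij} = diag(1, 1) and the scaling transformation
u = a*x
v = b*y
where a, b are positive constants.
Invert the transformation: x = u/a, y = v/b
g'_{ij} = (∂x^k/∂x'^i)(∂x^l/∂x'^j) g_{kl}; with g_{kl} = δ_{kl} this is Σ_k (∂x^k/∂x'^i)(∂x^k/∂x'^j).
Jacobian: ∂x/∂u = 1/a, ∂x/∂v = 0, ∂y/∂u = 0, ∂y/∂v = 1/b
g'_{uu} = (1/a)(1/a) + (0)(0) = 1/a^2
g'_{uv} = (1/a)(0) + (0)(1/b) = 0
g'_{vv} = (0)(0) + (1/b)(1/b) = 1/b^2
g'_{ij} = diag(1/a^2, 1/b^2)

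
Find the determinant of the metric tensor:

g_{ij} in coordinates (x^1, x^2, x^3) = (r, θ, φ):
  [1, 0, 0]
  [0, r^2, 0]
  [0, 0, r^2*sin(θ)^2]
Diagonal metric: det(g) = g_{11}·g_{22}·g_{33}
= (1)·(r^2)·(r^2*sin(θ)^2)
det(g) = r^4*sin(θ)^2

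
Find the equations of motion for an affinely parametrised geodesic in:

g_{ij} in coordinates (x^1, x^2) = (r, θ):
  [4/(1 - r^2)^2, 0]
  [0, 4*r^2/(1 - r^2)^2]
Geodesic equation: d^2x^k/dλ^2 + Γ^k_{ij} (dx^i/dλ)(dx^j/dλ) = 0.
Non-zero Christoffel symbols:
Γ^r_{r r} = 2*r/(1 - r^2)
Γ^r_{θ θ} = (r^3 + r)/(r^2 - 1)
Γ^θ_{r θ} = (-r^2 - 1)/(r^3 - r)
Substituting (the symmetric pair Γ^k_{ij}, Γ^k_{ji} combines into a factor 2):
d^2r/dλ^2 + (2*r/(1 - r^2)) (dr/dλ)^2 + ((r^3 + r)/(r^2 - 1)) (dθ/dλ)^2 = 0
d^2θ/dλ^2 + ((-2*r^2 - 2)/(r^3 - r)) (dr/dλ)(dθ/dλ) = 0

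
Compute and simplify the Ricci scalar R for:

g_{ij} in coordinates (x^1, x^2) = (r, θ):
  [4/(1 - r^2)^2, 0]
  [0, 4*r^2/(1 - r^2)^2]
Non-zero Christoffel symbols (Γ^k_{ij} = Γ^k_{ji}):
Γ^r_{r r} = 2*r/(1 - r^2)
Γ^r_{θ θ} = (r^3 + r)/(r^2 - 1)
Γ^θ_{r θ} = (-r^2 - 1)/(r^3 - r)
Ricci tensor (R_{ij} = R^k_{ikj}): R_{rr} = -4/(r^2 - 1)^2, R_{rθ} = 0, R_{θθ} = -4*r^2/(r^2 - 1)^2
Inverse metric: g^{rr} = (1 - r^2)^2/4, g^{θθ} = (1 - r^2)^2/(4*r^2)
R = g^{ij} R_{ij} = ((1 - r^2)^2/4)(-4/(r^2 - 1)^2) + ((1 - r^2)^2/(4*r^2))(-4*r^2/(r^2 - 1)^2) = -2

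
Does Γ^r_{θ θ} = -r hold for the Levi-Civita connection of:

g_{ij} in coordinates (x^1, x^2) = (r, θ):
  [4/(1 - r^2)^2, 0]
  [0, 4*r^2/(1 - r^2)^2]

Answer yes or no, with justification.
Γ^r_{θ θ} = (1/2) g^{rr} (∂_θ g_{rθ} + ∂_θ g_{rθ} - ∂_r g_{θθ}) = (1/2)((1 - r^2)^2/4)((0) + (0) - (-8*(r^3 + r)/(r^2 - 1)^3)) = (r^3 + r)/(r^2 - 1)
This differs from the proposed value -r.
No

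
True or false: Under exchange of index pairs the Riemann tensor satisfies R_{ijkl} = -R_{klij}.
The pair-exchange symmetry has a plus sign: R_{ijkl} = +R_{klij}.
False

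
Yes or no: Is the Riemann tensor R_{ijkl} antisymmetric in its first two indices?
R_{ijkl} = -R_{jikl} (follows from metric compatibility).
Yes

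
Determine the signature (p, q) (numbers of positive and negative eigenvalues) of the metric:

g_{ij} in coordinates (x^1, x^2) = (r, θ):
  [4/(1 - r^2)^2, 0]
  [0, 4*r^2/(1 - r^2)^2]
The metric is diagonal, so its eigenvalues are the diagonal entries: 4/(1 - r^2)^2, 4*r^2/(1 - r^2)^2 (at a generic point, where coordinate-dependent entries are positive).
2 positive, 0 negative.
(2, 0) - Riemannian (positive definite)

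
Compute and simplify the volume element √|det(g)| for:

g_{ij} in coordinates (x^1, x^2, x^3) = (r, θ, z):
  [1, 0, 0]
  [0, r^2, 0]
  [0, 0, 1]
det(g) = r^2
√|det(g)| = r
Volume element: dV = r dr dθ dz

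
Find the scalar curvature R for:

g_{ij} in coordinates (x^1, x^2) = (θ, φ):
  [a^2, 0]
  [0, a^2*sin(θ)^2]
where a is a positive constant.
Non-zero Christoffel symbols (Γ^k_{ij} = Γ^k_{ji}):
Γ^θ_{φ φ} = -sin(2*θ)/2
Γ^φ_{θ φ} = 1/tan(θ)
Ricci tensor (R_{ij} = R^k_{ikj}): R_{θθ} = 1, R_{θφ} = 0, R_{φφ} = sin(θ)^2
Inverse metric: g^{θθ} = 1/a^2, g^{φφ} = 1/(a^2*sin(θ)^2)
R = g^{ij} R_{ij} = (1/a^2)(1) + (1/(a^2*sin(θ)^2))(sin(θ)^2) = 2/a^2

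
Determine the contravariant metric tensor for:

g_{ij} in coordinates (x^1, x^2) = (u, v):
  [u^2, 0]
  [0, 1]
The metric is diagonal, so g^{ij} is diagonal with entries 1/g_{ii}: diag(1/(u^2), 1).
g^{ij}:
  [1/u^2, 0]
  [0, 1]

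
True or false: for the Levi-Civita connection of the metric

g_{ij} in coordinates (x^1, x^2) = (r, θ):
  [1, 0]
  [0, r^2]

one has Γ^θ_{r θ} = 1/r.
Γ^θ_{r θ} = (1/2) g^{θθ} (∂_r g_{θθ} + ∂_θ g_{θr} - ∂_θ g_{rθ}) = (1/2)(1/r^2)((2*r) + (0) - (0)) = 1/r
This equals the proposed value 1/r.
True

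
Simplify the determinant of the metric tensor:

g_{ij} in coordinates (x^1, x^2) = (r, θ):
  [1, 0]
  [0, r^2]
For a 2×2 metric: det(g) = g_{11}·g_{22} - g_{12}·g_{21}
= (1)·(r^2) - (0)·(0)
= r^2 - 0
det(g) = r^2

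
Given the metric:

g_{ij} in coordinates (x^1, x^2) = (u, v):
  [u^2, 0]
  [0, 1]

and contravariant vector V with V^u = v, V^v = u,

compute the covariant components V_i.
V_i = g_{ij} V^j:
V_u = (u^2)(v) + (0)(u) = u^2*v
V_v = (0)(v) + (1)(u) = u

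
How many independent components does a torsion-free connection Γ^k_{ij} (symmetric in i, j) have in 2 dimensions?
Γ^k_{ij} has n choices for the upper index and n(n+1)/2 independent symmetric lower index pairs.
Total = 2 × 2×3/2 = 2 × 3 = 6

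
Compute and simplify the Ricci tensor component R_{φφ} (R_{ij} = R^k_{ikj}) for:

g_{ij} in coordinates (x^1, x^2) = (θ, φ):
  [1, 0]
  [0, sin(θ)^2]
Non-zero Christoffel symbols (Γ^k_{ij} = Γ^k_{ji}):
Γ^θ_{φ φ} = -sin(2*θ)/2
Γ^φ_{θ φ} = 1/tan(θ)
R^θ_{φ θ φ} = ∂_θ Γ^θ_{φ φ} - ∂_φ Γ^θ_{φ θ} + Γ^θ_{θ m} Γ^m_{φ φ} - Γ^θ_{φ m} Γ^m_{φ θ}
  = (-cos(2*θ)) - (0) + (0) - (-cos(θ)^2) = sin(θ)^2
R^φ_{φ φ φ} = 0 (a repeated index in an antisymmetric pair)
R_{φφ} = R^θ_{φ θ φ} + R^φ_{φ φ φ} = (sin(θ)^2) + (0) = sin(θ)^2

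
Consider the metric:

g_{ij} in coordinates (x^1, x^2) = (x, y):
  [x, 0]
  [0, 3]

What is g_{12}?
With x^1 = x, x^2 = y, g_{12} = g_{xy} is the row-1, column-2 entry of the matrix.
g_{12} = 0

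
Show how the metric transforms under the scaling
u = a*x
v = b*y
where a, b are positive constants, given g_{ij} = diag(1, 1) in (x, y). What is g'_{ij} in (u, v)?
Invert the transformation: x = u/a, y = v/b
g'_{ij} = (∂x^k/∂x'^i)(∂x^l/∂x'^j) g_{kl}; with g_{kl} = δ_{kl} this is Σ_k (∂x^k/∂x'^i)(∂x^k/∂x'^j).
Jacobian: ∂x/∂u = 1/a, ∂x/∂v = 0, ∂y/∂u = 0, ∂y/∂v = 1/b
g'_{uu} = (1/a)(1/a) + (0)(0) = 1/a^2
g'_{uv} = (1/a)(0) + (0)(1/b) = 0
g'_{vv} = (0)(0) + (1/b)(1/b) = 1/b^2
g'_{ij} = diag(1/a^2, 1/b^2)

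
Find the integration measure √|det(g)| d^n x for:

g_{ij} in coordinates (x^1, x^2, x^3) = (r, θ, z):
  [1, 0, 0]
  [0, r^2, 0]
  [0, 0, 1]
det(g) = r^2
√|det(g)| = r
Volume element: dV = r dr dθ dz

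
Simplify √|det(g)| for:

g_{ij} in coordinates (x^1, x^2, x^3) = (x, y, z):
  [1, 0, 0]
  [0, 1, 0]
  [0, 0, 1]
det(g) = 1
√|det(g)| = 1
Volume element: dV = 1 dx dy dz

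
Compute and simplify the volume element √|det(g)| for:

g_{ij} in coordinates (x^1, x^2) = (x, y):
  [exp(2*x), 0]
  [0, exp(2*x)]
det(g) = exp(4*x)
√|det(g)| = exp(2*x)
Volume element: dV = exp(2*x) dx dy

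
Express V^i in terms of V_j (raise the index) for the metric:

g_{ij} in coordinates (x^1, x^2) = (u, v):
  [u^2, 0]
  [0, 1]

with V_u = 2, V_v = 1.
Inverse metric (diagonal): g^{uu} = 1/u^2, g^{vv} = 1
V^i = g^{ij} V_j:
V^u = (1/u^2)(2) + (0)(1) = 2/u^2
V^v = (0)(2) + (1)(1) = 1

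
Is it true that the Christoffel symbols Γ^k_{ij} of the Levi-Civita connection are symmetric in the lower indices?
The Levi-Civita connection is torsion-free, which is exactly Γ^k_{ij} = Γ^k_{ji}.
Yes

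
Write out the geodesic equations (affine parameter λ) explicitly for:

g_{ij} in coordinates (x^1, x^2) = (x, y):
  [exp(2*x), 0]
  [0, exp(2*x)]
Geodesic equation: d^2x^k/dλ^2 + Γ^k_{ij} (dx^i/dλ)(dx^j/dλ) = 0.
Non-zero Christoffel symbols:
Γ^x_{x x} = 1
Γ^x_{y y} = -1
Γ^y_{x y} = 1
Substituting (the symmetric pair Γ^k_{ij}, Γ^k_{ji} combines into a factor 2):
d^2x/dλ^2 + (dx/dλ)^2 - (dy/dλ)^2 = 0
d^2y/dλ^2 + 2 (dx/dλ)(dy/dλ) = 0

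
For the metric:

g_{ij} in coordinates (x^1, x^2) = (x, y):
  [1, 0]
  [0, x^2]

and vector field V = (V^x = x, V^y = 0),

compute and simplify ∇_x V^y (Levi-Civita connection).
Non-zero Christoffel symbols:
Γ^x_{y y} = -x
Γ^y_{x y} = 1/x
∇_x V^y = ∂_x V^y + Γ^y_{x j} V^j
  = (0) + (0)(x) + (1/x)(0)
  = 0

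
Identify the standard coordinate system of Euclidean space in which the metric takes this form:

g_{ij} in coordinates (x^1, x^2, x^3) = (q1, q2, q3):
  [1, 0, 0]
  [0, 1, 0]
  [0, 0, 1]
All components are constant and the metric is the identity, i.e. orthonormal rectilinear coordinates.
Cartesian (3D) coordinates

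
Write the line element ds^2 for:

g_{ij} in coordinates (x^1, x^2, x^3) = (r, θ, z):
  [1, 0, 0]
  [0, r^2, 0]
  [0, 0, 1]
ds^2 = g_{ij} dx^i dx^j; only the non-zero components contribute.
ds^2 = dr^2 + r^2 dθ^2 + dz^2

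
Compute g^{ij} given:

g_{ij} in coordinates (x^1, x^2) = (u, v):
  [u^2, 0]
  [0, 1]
The metric is diagonal, so g^{ij} is diagonal with entries 1/g_{ii}: diag(1/(u^2), 1).
g^{ij}:
  [1/u^2, 0]
  [0, 1]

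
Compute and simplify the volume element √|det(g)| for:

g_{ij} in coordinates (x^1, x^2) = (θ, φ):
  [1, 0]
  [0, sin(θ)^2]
det(g) = sin(θ)^2
√|det(g)| = sin(θ) (taking 0 < θ < π so that |sin(θ)| = sin(θ))
Volume element: dV = sin(θ) dθ dφ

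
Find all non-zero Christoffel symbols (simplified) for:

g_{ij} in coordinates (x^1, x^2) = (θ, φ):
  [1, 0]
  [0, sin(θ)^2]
Using Γ^k_{ij} = (1/2) g^{km} (∂_i g_{mj} + ∂_j g_{mi} - ∂_m g_{ij}); the metric is diagonal, so only the m = k term contributes.
Non-zero symbols (using the symmetry Γ^k_{ij} = Γ^k_{ji}):
Γ^θ_{φ φ} = (1/2) g^{θθ} (∂_φ g_{θφ} + ∂_φ g_{θφ} - ∂_θ g_{φφ}) = (1/2)(1)((0) + (0) - (sin(2*θ))) = -sin(2*θ)/2
Γ^φ_{θ φ} = (1/2) g^{φφ} (∂_θ g_{φφ} + ∂_φ g_{φθ} - ∂_φ g_{θφ}) = (1/2)(1/sin(θ)^2)((sin(2*θ)) + (0) - (0)) = 1/tan(θ)
All other Christoffel symbols are zero.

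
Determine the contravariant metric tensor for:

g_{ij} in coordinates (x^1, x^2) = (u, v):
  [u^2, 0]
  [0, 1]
The metric is diagonal, so g^{ij} is diagonal with entries 1/g_{ii}: diag(1/(u^2), 1).
g^{ij}:
  [1/u^2, 0]
  [0, 1]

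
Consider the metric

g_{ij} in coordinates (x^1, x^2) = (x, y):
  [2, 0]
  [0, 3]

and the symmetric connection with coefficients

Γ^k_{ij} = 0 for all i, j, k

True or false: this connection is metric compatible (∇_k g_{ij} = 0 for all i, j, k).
Using ∇_k g_{ij} = ∂_k g_{ij} - Γ^m_{ki} g_{mj} - Γ^m_{kj} g_{im}:
e.g. ∇_y g_{yy} = (0) - (0) - (0) = 0
Every component ∇_k g_{ij} vanishes: the connection is metric compatible.
True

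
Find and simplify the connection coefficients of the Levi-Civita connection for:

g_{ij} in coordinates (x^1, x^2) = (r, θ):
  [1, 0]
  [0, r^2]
Using Γ^k_{ij} = (1/2) g^{km} (∂_i g_{mj} + ∂_j g_{mi} - ∂_m g_{ij}); the metric is diagonal, so only the m = k term contributes.
Non-zero symbols (using the symmetry Γ^k_{ij} = Γ^k_{ji}):
Γ^r_{θ θ} = (1/2) g^{rr} (∂_θ g_{rθ} + ∂_θ g_{rθ} - ∂_r g_{θθ}) = (1/2)(1)((0) + (0) - (2*r)) = -r
Γ^θ_{r θ} = (1/2) g^{θθ} (∂_r g_{θθ} + ∂_θ g_{θr} - ∂_θ g_{rθ}) = (1/2)(1/r^2)((2*r) + (0) - (0)) = 1/r
All other Christoffel symbols are zero.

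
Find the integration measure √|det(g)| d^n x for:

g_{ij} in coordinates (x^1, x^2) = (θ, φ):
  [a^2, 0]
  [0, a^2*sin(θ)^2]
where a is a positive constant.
det(g) = a^4*sin(θ)^2
√|det(g)| = a^2*sin(θ) (taking 0 < θ < π so that |sin(θ)| = sin(θ))
Volume element: dV = a^2*sin(θ) dθ dφ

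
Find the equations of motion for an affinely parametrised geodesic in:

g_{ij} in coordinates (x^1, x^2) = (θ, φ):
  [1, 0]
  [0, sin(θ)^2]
Geodesic equation: d^2x^k/dλ^2 + Γ^k_{ij} (dx^i/dλ)(dx^j/dλ) = 0.
Non-zero Christoffel symbols:
Γ^θ_{φ φ} = -sin(2*θ)/2
Γ^φ_{θ φ} = 1/tan(θ)
Substituting (the symmetric pair Γ^k_{ij}, Γ^k_{ji} combines into a factor 2):
d^2θ/dλ^2 - (sin(2*θ)/2) (dφ/dλ)^2 = 0
d^2φ/dλ^2 + (2/tan(θ)) (dθ/dλ)(dφ/dλ) = 0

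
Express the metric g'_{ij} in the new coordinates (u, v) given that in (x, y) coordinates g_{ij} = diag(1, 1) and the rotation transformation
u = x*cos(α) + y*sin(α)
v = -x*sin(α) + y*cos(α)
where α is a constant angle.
Invert the transformation: x = u*cos(α) - v*sin(α), y = u*sin(α) + v*cos(α)
g'_{ij} = (∂x^k/∂x'^i)(∂x^l/∂x'^j) g_{kl}; with g_{kl} = δ_{kl} this is Σ_k (∂x^k/∂x'^i)(∂x^k/∂x'^j).
Jacobian: ∂x/∂u = cos(α), ∂x/∂v = -sin(α), ∂y/∂u = sin(α), ∂y/∂v = cos(α)
g'_{uu} = (cos(α))(cos(α)) + (sin(α))(sin(α)) = 1
g'_{uv} = (cos(α))(-sin(α)) + (sin(α))(cos(α)) = 0
g'_{vv} = (-sin(α))(-sin(α)) + (cos(α))(cos(α)) = 1
g'_{ij} = diag(1, 1)
The Euclidean metric is invariant under rotations.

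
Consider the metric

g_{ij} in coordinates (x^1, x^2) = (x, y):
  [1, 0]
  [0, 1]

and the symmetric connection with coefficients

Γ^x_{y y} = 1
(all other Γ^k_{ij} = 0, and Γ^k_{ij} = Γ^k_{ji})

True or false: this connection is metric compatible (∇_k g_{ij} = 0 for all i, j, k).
Using ∇_k g_{ij} = ∂_k g_{ij} - Γ^m_{ki} g_{mj} - Γ^m_{kj} g_{im}:
∇_y g_{xy} = (0) - (0) - (1) = -1 ≠ 0
So the connection is not metric compatible (it is not the Levi-Civita connection).
False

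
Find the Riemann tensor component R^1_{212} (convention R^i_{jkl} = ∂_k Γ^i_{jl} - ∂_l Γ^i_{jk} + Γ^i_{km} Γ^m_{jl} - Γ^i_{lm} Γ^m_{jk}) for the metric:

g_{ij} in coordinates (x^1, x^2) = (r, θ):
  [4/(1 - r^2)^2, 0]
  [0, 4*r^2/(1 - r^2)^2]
Non-zero Christoffel symbols (Γ^k_{ij} = Γ^k_{ji}):
Γ^r_{r r} = 2*r/(1 - r^2)
Γ^r_{θ θ} = (r^3 + r)/(r^2 - 1)
Γ^θ_{r θ} = (-r^2 - 1)/(r^3 - r)
R^r_{θ r θ} = ∂_r Γ^r_{θ θ} - ∂_θ Γ^r_{θ r} + Γ^r_{r m} Γ^m_{θ θ} - Γ^r_{θ m} Γ^m_{θ r}
  = ((r^4 - 4*r^2 - 1)/(r^2 - 1)^2) - (0) + (-2*r^2*(r^2 + 1)/(r^2 - 1)^2) - (-(r^2 + 1)^2/(r^2 - 1)^2) = -4*r^2/(r^2 - 1)^2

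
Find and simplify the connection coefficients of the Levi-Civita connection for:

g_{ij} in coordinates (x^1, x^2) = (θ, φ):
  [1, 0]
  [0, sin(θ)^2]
Using Γ^k_{ij} = (1/2) g^{km} (∂_i g_{mj} + ∂_j g_{mi} - ∂_m g_{ij}); the metric is diagonal, so only the m = k term contributes.
Non-zero symbols (using the symmetry Γ^k_{ij} = Γ^k_{ji}):
Γ^θ_{φ φ} = (1/2) g^{θθ} (∂_φ g_{θφ} + ∂_φ g_{θφ} - ∂_θ g_{φφ}) = (1/2)(1)((0) + (0) - (sin(2*θ))) = -sin(2*θ)/2
Γ^φ_{θ φ} = (1/2) g^{φφ} (∂_θ g_{φφ} + ∂_φ g_{φθ} - ∂_φ g_{θφ}) = (1/2)(1/sin(θ)^2)((sin(2*θ)) + (0) - (0)) = 1/tan(θ)
All other Christoffel symbols are zero.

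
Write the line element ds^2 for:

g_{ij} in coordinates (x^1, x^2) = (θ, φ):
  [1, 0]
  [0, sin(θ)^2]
ds^2 = g_{ij} dx^i dx^j; only the non-zero components contribute.
ds^2 = dθ^2 + sin(θ)^2 dφ^2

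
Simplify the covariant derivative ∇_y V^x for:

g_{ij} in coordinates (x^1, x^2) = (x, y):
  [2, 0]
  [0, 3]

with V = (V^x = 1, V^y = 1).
All Christoffel symbols are zero.
∇_y V^x = ∂_y V^x + Γ^x_{y j} V^j
  = (0) + (0)(1) + (0)(1)
  = 0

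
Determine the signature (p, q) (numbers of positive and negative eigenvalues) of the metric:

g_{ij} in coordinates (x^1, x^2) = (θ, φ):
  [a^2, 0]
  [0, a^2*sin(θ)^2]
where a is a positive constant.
The metric is diagonal, so its eigenvalues are the diagonal entries: a^2, a^2*sin(θ)^2 (at a generic point, where coordinate-dependent entries are positive).
2 positive, 0 negative.
(2, 0) - Riemannian (positive definite)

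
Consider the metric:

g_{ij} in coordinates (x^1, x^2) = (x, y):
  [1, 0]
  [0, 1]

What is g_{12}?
With x^1 = x, x^2 = y, g_{12} = g_{xy} is the row-1, column-2 entry of the matrix.
g_{12} = 0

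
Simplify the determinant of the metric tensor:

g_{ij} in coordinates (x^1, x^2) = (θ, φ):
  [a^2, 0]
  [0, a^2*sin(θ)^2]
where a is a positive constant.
For a 2×2 metric: det(g) = g_{11}·g_{22} - g_{12}·g_{21}
= (a^2)·(a^2*sin(θ)^2) - (0)·(0)
= a^4*sin(θ)^2 - 0
det(g) = a^4*sin(θ)^2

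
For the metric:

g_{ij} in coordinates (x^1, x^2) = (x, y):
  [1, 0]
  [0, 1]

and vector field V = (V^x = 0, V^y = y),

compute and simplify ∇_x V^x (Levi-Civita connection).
All Christoffel symbols are zero.
∇_x V^x = ∂_x V^x + Γ^x_{x j} V^j
  = (0) + (0)(0) + (0)(y)
  = 0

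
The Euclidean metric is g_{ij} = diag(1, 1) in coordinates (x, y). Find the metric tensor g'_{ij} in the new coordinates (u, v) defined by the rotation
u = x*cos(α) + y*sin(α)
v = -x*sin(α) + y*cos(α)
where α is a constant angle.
Invert the transformation: x = u*cos(α) - v*sin(α), y = u*sin(α) + v*cos(α)
g'_{ij} = (∂x^k/∂x'^i)(∂x^l/∂x'^j) g_{kl}; with g_{kl} = δ_{kl} this is Σ_k (∂x^k/∂x'^i)(∂x^k/∂x'^j).
Jacobian: ∂x/∂u = cos(α), ∂x/∂v = -sin(α), ∂y/∂u = sin(α), ∂y/∂v = cos(α)
g'_{uu} = (cos(α))(cos(α)) + (sin(α))(sin(α)) = 1
g'_{uv} = (cos(α))(-sin(α)) + (sin(α))(cos(α)) = 0
g'_{vv} = (-sin(α))(-sin(α)) + (cos(α))(cos(α)) = 1
g'_{ij} = diag(1, 1)
The Euclidean metric is invariant under rotations.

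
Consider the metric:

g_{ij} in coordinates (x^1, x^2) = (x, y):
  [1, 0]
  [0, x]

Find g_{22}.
With x^1 = x, x^2 = y, g_{22} = g_{yy} is the row-2, column-2 entry of the matrix.
g_{22} = x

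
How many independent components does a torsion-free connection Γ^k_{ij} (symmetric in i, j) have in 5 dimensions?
Γ^k_{ij} has n choices for the upper index and n(n+1)/2 independent symmetric lower index pairs.
Total = 5 × 5×6/2 = 5 × 15 = 75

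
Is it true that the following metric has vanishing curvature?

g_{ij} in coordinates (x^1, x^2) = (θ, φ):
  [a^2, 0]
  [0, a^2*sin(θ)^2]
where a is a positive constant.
Non-zero Christoffel symbols:
Γ^θ_{φ φ} = -sin(2*θ)/2
Γ^φ_{θ φ} = 1/tan(θ)
Ricci tensor: R_{θθ} = 1, R_{θφ} = 0, R_{φφ} = sin(θ)^2
The Ricci tensor is non-zero, so the Riemann tensor is non-zero: not flat.
No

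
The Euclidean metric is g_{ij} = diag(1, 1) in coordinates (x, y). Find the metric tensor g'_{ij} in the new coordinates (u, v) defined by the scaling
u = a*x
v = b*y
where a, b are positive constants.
Invert the transformation: x = u/a, y = v/b
g'_{ij} = (∂x^k/∂x'^i)(∂x^l/∂x'^j) g_{kl}; with g_{kl} = δ_{kl} this is Σ_k (∂x^k/∂x'^i)(∂x^k/∂x'^j).
Jacobian: ∂x/∂u = 1/a, ∂x/∂v = 0, ∂y/∂u = 0, ∂y/∂v = 1/b
g'_{uu} = (1/a)(1/a) + (0)(0) = 1/a^2
g'_{uv} = (1/a)(0) + (0)(1/b) = 0
g'_{vv} = (0)(0) + (1/b)(1/b) = 1/b^2
g'_{ij} = diag(1/a^2, 1/b^2)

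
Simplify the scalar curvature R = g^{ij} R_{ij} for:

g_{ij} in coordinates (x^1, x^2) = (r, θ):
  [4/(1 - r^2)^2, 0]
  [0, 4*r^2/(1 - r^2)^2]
Non-zero Christoffel symbols (Γ^k_{ij} = Γ^k_{ji}):
Γ^r_{r r} = 2*r/(1 - r^2)
Γ^r_{θ θ} = (r^3 + r)/(r^2 - 1)
Γ^θ_{r θ} = (-r^2 - 1)/(r^3 - r)
Ricci tensor (R_{ij} = R^k_{ikj}): R_{rr} = -4/(r^2 - 1)^2, R_{rθ} = 0, R_{θθ} = -4*r^2/(r^2 - 1)^2
Inverse metric: g^{rr} = (1 - r^2)^2/4, g^{θθ} = (1 - r^2)^2/(4*r^2)
R = g^{ij} R_{ij} = ((1 - r^2)^2/4)(-4/(r^2 - 1)^2) + ((1 - r^2)^2/(4*r^2))(-4*r^2/(r^2 - 1)^2) = -2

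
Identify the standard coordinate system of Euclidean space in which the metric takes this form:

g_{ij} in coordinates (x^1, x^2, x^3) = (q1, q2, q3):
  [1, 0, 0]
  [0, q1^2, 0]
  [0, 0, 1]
The line element ds^2 = dq1^2 + q1^2 dq2^2 + dq3^2 is dr^2 + r^2 dθ^2 + dz^2 with q1 = r, q2 = θ, q3 = z.
cylindrical coordinates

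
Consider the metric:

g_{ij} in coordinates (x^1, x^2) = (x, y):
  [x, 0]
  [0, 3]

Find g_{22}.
With x^1 = x, x^2 = y, g_{22} = g_{yy} is the row-2, column-2 entry of the matrix.
g_{22} = 3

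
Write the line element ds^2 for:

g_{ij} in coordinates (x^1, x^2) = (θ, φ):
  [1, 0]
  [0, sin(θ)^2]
ds^2 = g_{ij} dx^i dx^j; only the non-zero components contribute.
ds^2 = dθ^2 + sin(θ)^2 dφ^2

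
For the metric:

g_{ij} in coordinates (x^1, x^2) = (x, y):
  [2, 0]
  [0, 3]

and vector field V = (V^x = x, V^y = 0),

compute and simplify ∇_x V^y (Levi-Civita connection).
All Christoffel symbols are zero.
∇_x V^y = ∂_x V^y + Γ^y_{x j} V^j
  = (0) + (0)(x) + (0)(0)
  = 0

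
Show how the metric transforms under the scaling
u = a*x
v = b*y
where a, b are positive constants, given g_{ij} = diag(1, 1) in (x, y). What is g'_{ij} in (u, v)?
Invert the transformation: x = u/a, y = v/b
g'_{ij} = (∂x^k/∂x'^i)(∂x^l/∂x'^j) g_{kl}; with g_{kl} = δ_{kl} this is Σ_k (∂x^k/∂x'^i)(∂x^k/∂x'^j).
Jacobian: ∂x/∂u = 1/a, ∂x/∂v = 0, ∂y/∂u = 0, ∂y/∂v = 1/b
g'_{uu} = (1/a)(1/a) + (0)(0) = 1/a^2
g'_{uv} = (1/a)(0) + (0)(1/b) = 0
g'_{vv} = (0)(0) + (1/b)(1/b) = 1/b^2
g'_{ij} = diag(1/a^2, 1/b^2)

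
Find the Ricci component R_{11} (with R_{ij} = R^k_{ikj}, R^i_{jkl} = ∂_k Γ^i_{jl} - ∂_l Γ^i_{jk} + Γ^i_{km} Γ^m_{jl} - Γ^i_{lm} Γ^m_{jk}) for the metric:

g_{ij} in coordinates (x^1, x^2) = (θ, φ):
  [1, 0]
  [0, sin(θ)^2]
Non-zero Christoffel symbols (Γ^k_{ij} = Γ^k_{ji}):
Γ^θ_{φ φ} = -sin(2*θ)/2
Γ^φ_{θ φ} = 1/tan(θ)
R^θ_{θ θ θ} = 0 (a repeated index in an antisymmetric pair)
R^φ_{θ φ θ} = ∂_φ Γ^φ_{θ θ} - ∂_θ Γ^φ_{θ φ} + Γ^φ_{φ m} Γ^m_{θ θ} - Γ^φ_{θ m} Γ^m_{θ φ}
  = (0) - (-1/sin(θ)^2) + (0) - (1/tan(θ)^2) = 1
R_{θθ} = R^θ_{θ θ θ} + R^φ_{θ φ θ} = (0) + (1) = 1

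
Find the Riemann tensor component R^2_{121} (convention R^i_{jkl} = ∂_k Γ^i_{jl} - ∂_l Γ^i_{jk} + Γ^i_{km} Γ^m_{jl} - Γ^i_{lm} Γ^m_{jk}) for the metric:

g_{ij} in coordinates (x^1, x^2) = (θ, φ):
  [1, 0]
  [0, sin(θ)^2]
Non-zero Christoffel symbols (Γ^k_{ij} = Γ^k_{ji}):
Γ^θ_{φ φ} = -sin(2*θ)/2
Γ^φ_{θ φ} = 1/tan(θ)
R^φ_{θ φ θ} = ∂_φ Γ^φ_{θ θ} - ∂_θ Γ^φ_{θ φ} + Γ^φ_{φ m} Γ^m_{θ θ} - Γ^φ_{θ m} Γ^m_{θ φ}
  = (0) - (-1/sin(θ)^2) + (0) - (1/tan(θ)^2) = 1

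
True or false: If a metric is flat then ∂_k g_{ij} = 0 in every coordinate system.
Flatness means R^i_{jkl} = 0; the components can still vary, e.g. the flat plane in polar coordinates has g_{θθ} = r^2.
False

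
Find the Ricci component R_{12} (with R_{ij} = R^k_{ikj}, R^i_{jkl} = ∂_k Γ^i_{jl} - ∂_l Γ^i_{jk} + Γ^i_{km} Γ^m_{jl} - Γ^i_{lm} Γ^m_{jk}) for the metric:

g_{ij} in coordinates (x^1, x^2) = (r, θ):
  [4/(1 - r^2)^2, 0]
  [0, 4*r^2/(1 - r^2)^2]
Non-zero Christoffel symbols (Γ^k_{ij} = Γ^k_{ji}):
Γ^r_{r r} = 2*r/(1 - r^2)
Γ^r_{θ θ} = (r^3 + r)/(r^2 - 1)
Γ^θ_{r θ} = (-r^2 - 1)/(r^3 - r)
R^r_{r r θ} = 0 (a repeated index in an antisymmetric pair)
R^θ_{r θ θ} = 0 (a repeated index in an antisymmetric pair)
R_{rθ} = R^r_{r r θ} + R^θ_{r θ θ} = (0) + (0) = 0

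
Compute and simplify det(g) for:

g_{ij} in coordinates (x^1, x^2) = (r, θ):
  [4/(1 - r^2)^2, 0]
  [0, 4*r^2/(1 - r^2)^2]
For a 2×2 metric: det(g) = g_{11}·g_{22} - g_{12}·g_{21}
= (4/(1 - r^2)^2)·(4*r^2/(1 - r^2)^2) - (0)·(0)
= 16*r^2/(1 - r^2)^4 - 0
det(g) = 16*r^2/(1 - r^2)^4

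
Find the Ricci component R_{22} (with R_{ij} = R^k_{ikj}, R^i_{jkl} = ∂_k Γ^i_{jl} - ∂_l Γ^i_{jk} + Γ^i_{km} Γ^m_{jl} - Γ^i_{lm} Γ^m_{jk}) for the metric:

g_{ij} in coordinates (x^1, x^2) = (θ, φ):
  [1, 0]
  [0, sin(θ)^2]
Non-zero Christoffel symbols (Γ^k_{ij} = Γ^k_{ji}):
Γ^θ_{φ φ} = -sin(2*θ)/2
Γ^φ_{θ φ} = 1/tan(θ)
R^θ_{φ θ φ} = ∂_θ Γ^θ_{φ φ} - ∂_φ Γ^θ_{φ θ} + Γ^θ_{θ m} Γ^m_{φ φ} - Γ^θ_{φ m} Γ^m_{φ θ}
  = (-cos(2*θ)) - (0) + (0) - (-cos(θ)^2) = sin(θ)^2
R^φ_{φ φ φ} = 0 (a repeated index in an antisymmetric pair)
R_{φφ} = R^θ_{φ θ φ} + R^φ_{φ φ φ} = (sin(θ)^2) + (0) = sin(θ)^2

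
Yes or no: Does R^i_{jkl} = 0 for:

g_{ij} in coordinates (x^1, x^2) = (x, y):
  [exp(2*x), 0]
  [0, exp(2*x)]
Non-zero Christoffel symbols:
Γ^x_{x x} = 1
Γ^x_{y y} = -1
Γ^y_{x y} = 1
Ricci tensor: R_{xx} = 0, R_{xy} = 0, R_{yy} = 0
All R_{ij} vanish; in 2 dimensions the Riemann tensor is fully determined by the Ricci tensor, so R^i_{jkl} = 0: the metric is flat (curvilinear coordinates on flat space).
Yes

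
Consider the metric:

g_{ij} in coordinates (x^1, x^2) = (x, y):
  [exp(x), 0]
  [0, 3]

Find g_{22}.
With x^1 = x, x^2 = y, g_{22} = g_{yy} is the row-2, column-2 entry of the matrix.
g_{22} = 3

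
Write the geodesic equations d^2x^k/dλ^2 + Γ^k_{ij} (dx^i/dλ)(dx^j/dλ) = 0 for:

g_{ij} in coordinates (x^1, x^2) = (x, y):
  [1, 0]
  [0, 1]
Geodesic equation: d^2x^k/dλ^2 + Γ^k_{ij} (dx^i/dλ)(dx^j/dλ) = 0.
All Christoffel symbols vanish, so the geodesics are straight lines:
d^2x/dλ^2 = 0
d^2y/dλ^2 = 0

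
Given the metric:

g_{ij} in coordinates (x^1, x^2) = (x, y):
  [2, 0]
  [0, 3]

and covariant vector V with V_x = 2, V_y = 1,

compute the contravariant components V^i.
Inverse metric (diagonal): g^{xx} = 1/2, g^{yy} = 1/3
V^i = g^{ij} V_j:
V^x = (1/2)(2) + (0)(1) = 1
V^y = (0)(2) + (1/3)(1) = 1/3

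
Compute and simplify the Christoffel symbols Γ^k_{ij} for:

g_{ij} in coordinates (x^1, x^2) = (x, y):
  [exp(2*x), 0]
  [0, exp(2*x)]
Using Γ^k_{ij} = (1/2) g^{km} (∂_i g_{mj} + ∂_j g_{mi} - ∂_m g_{ij}); the metric is diagonal, so only the m = k term contributes.
Non-zero symbols (using the symmetry Γ^k_{ij} = Γ^k_{ji}):
Γ^x_{x x} = (1/2) g^{xx} (∂_x g_{xx} + ∂_x g_{xx} - ∂_x g_{xx}) = (1/2)(exp(-2*x))((2*exp(2*x)) + (2*exp(2*x)) - (2*exp(2*x))) = 1
Γ^x_{y y} = (1/2) g^{xx} (∂_y g_{xy} + ∂_y g_{xy} - ∂_x g_{yy}) = (1/2)(exp(-2*x))((0) + (0) - (2*exp(2*x))) = -1
Γ^y_{x y} = (1/2) g^{yy} (∂_x g_{yy} + ∂_y g_{yx} - ∂_y g_{xy}) = (1/2)(exp(-2*x))((2*exp(2*x)) + (0) - (0)) = 1
All other Christoffel symbols are zero.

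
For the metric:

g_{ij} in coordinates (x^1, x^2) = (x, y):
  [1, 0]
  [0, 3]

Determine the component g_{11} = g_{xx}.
With x^1 = x, x^2 = y, g_{11} = g_{xx} is the row-1, column-1 entry of the matrix.
g_{11} = 1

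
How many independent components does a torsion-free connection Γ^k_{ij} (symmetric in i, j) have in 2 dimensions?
Γ^k_{ij} has n choices for the upper index and n(n+1)/2 independent symmetric lower index pairs.
Total = 2 × 2×3/2 = 2 × 3 = 6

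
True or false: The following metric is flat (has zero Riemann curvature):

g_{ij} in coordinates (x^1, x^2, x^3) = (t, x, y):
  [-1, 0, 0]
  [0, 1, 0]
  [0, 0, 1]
All metric components are constant, so every Christoffel symbol vanishes and R^i_{jkl} = 0.
True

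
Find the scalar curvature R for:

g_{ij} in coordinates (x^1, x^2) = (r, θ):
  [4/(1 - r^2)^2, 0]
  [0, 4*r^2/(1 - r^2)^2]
Non-zero Christoffel symbols (Γ^k_{ij} = Γ^k_{ji}):
Γ^r_{r r} = 2*r/(1 - r^2)
Γ^r_{θ θ} = (r^3 + r)/(r^2 - 1)
Γ^θ_{r θ} = (-r^2 - 1)/(r^3 - r)
Ricci tensor (R_{ij} = R^k_{ikj}): R_{rr} = -4/(r^2 - 1)^2, R_{rθ} = 0, R_{θθ} = -4*r^2/(r^2 - 1)^2
Inverse metric: g^{rr} = (1 - r^2)^2/4, g^{θθ} = (1 - r^2)^2/(4*r^2)
R = g^{ij} R_{ij} = ((1 - r^2)^2/4)(-4/(r^2 - 1)^2) + ((1 - r^2)^2/(4*r^2))(-4*r^2/(r^2 - 1)^2) = -2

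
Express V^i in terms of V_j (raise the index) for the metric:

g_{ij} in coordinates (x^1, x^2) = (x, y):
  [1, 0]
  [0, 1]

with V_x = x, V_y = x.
Inverse metric (diagonal): g^{xx} = 1, g^{yy} = 1
V^i = g^{ij} V_j:
V^x = (1)(x) + (0)(x) = x
V^y = (0)(x) + (1)(x) = x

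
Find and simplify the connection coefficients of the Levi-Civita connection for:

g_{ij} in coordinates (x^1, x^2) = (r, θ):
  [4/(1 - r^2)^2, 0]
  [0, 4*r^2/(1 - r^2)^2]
Using Γ^k_{ij} = (1/2) g^{km} (∂_i g_{mj} + ∂_j g_{mi} - ∂_m g_{ij}); the metric is diagonal, so only the m = k term contributes.
Non-zero symbols (using the symmetry Γ^k_{ij} = Γ^k_{ji}):
Γ^r_{r r} = (1/2) g^{rr} (∂_r g_{rr} + ∂_r g_{rr} - ∂_r g_{rr}) = (1/2)((1 - r^2)^2/4)((16*r/(1 - r^2)^3) + (16*r/(1 - r^2)^3) - (16*r/(1 - r^2)^3)) = 2*r/(1 - r^2)
Γ^r_{θ θ} = (1/2) g^{rr} (∂_θ g_{rθ} + ∂_θ g_{rθ} - ∂_r g_{θθ}) = (1/2)((1 - r^2)^2/4)((0) + (0) - (-8*(r^3 + r)/(r^2 - 1)^3)) = (r^3 + r)/(r^2 - 1)
Γ^θ_{r θ} = (1/2) g^{θθ} (∂_r g_{θθ} + ∂_θ g_{θr} - ∂_θ g_{rθ}) = (1/2)((1 - r^2)^2/(4*r^2))((-8*(r^3 + r)/(r^2 - 1)^3) + (0) - (0)) = (-r^2 - 1)/(r^3 - r)
All other Christoffel symbols are zero.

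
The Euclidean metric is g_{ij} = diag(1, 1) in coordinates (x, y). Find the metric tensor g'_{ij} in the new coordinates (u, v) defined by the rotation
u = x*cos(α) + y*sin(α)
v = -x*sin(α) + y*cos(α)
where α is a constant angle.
Invert the transformation: x = u*cos(α) - v*sin(α), y = u*sin(α) + v*cos(α)
g'_{ij} = (∂x^k/∂x'^i)(∂x^l/∂x'^j) g_{kl}; with g_{kl} = δ_{kl} this is Σ_k (∂x^k/∂x'^i)(∂x^k/∂x'^j).
Jacobian: ∂x/∂u = cos(α), ∂x/∂v = -sin(α), ∂y/∂u = sin(α), ∂y/∂v = cos(α)
g'_{uu} = (cos(α))(cos(α)) + (sin(α))(sin(α)) = 1
g'_{uv} = (cos(α))(-sin(α)) + (sin(α))(cos(α)) = 0
g'_{vv} = (-sin(α))(-sin(α)) + (cos(α))(cos(α)) = 1
g'_{ij} = diag(1, 1)
The Euclidean metric is invariant under rotations.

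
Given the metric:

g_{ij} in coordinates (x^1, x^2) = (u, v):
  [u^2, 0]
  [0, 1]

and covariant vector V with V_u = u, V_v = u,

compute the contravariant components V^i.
Inverse metric (diagonal): g^{uu} = 1/u^2, g^{vv} = 1
V^i = g^{ij} V_j:
V^u = (1/u^2)(u) + (0)(u) = 1/u
V^v = (0)(u) + (1)(u) = u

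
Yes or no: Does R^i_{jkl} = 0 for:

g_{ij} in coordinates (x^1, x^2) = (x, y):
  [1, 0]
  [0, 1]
All metric components are constant, so every Christoffel symbol vanishes and R^i_{jkl} = 0.
Yes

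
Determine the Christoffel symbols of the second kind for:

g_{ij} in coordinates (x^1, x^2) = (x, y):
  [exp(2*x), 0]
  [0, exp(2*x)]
Using Γ^k_{ij} = (1/2) g^{km} (∂_i g_{mj} + ∂_j g_{mi} - ∂_m g_{ij}); the metric is diagonal, so only the m = k term contributes.
Non-zero symbols (using the symmetry Γ^k_{ij} = Γ^k_{ji}):
Γ^x_{x x} = (1/2) g^{xx} (∂_x g_{xx} + ∂_x g_{xx} - ∂_x g_{xx}) = (1/2)(exp(-2*x))((2*exp(2*x)) + (2*exp(2*x)) - (2*exp(2*x))) = 1
Γ^x_{y y} = (1/2) g^{xx} (∂_y g_{xy} + ∂_y g_{xy} - ∂_x g_{yy}) = (1/2)(exp(-2*x))((0) + (0) - (2*exp(2*x))) = -1
Γ^y_{x y} = (1/2) g^{yy} (∂_x g_{yy} + ∂_y g_{yx} - ∂_y g_{xy}) = (1/2)(exp(-2*x))((2*exp(2*x)) + (0) - (0)) = 1
All other Christoffel symbols are zero.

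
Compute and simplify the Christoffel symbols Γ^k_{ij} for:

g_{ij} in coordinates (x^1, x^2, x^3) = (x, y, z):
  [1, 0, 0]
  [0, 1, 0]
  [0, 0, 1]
Using Γ^k_{ij} = (1/2) g^{km} (∂_i g_{mj} + ∂_j g_{mi} - ∂_m g_{ij}); the metric is diagonal, so only the m = k term contributes.
Every metric component is constant, so all ∂_m g_{ij} = 0 and every Christoffel symbol vanishes.
All Christoffel symbols are zero.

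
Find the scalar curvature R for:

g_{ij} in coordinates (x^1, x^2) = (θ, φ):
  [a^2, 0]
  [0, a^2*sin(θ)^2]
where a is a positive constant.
Non-zero Christoffel symbols (Γ^k_{ij} = Γ^k_{ji}):
Γ^θ_{φ φ} = -sin(2*θ)/2
Γ^φ_{θ φ} = 1/tan(θ)
Ricci tensor (R_{ij} = R^k_{ikj}): R_{θθ} = 1, R_{θφ} = 0, R_{φφ} = sin(θ)^2
Inverse metric: g^{θθ} = 1/a^2, g^{φφ} = 1/(a^2*sin(θ)^2)
R = g^{ij} R_{ij} = (1/a^2)(1) + (1/(a^2*sin(θ)^2))(sin(θ)^2) = 2/a^2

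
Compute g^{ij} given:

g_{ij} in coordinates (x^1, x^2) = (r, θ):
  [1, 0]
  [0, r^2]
The metric is diagonal, so g^{ij} is diagonal with entries 1/g_{ii}: diag(1, 1/(r^2)).
g^{ij}:
  [1, 0]
  [0, 1/r^2]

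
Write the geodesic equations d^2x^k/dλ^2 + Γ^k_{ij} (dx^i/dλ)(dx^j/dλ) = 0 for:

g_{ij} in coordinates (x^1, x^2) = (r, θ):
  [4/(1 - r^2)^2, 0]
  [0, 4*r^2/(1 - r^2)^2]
Geodesic equation: d^2x^k/dλ^2 + Γ^k_{ij} (dx^i/dλ)(dx^j/dλ) = 0.
Non-zero Christoffel symbols:
Γ^r_{r r} = 2*r/(1 - r^2)
Γ^r_{θ θ} = (r^3 + r)/(r^2 - 1)
Γ^θ_{r θ} = (-r^2 - 1)/(r^3 - r)
Substituting (the symmetric pair Γ^k_{ij}, Γ^k_{ji} combines into a factor 2):
d^2r/dλ^2 + (2*r/(1 - r^2)) (dr/dλ)^2 + ((r^3 + r)/(r^2 - 1)) (dθ/dλ)^2 = 0
d^2θ/dλ^2 + ((-2*r^2 - 2)/(r^3 - r)) (dr/dλ)(dθ/dλ) = 0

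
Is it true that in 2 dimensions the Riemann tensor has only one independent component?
The number of independent components is n^2(n^2-1)/12 = 4·3/12 = 1 for n = 2 (e.g. R_{1212}).
Yes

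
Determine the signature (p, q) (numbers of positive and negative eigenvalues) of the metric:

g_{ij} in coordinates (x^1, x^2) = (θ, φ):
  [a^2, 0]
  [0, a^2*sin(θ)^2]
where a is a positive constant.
The metric is diagonal, so its eigenvalues are the diagonal entries: a^2, a^2*sin(θ)^2 (at a generic point, where coordinate-dependent entries are positive).
2 positive, 0 negative.
(2, 0) - Riemannian (positive definite)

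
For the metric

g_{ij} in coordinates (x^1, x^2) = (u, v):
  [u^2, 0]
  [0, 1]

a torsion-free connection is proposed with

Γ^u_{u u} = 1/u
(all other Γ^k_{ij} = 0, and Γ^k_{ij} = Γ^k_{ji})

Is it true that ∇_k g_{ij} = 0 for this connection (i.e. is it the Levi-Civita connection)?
Using ∇_k g_{ij} = ∂_k g_{ij} - Γ^m_{ki} g_{mj} - Γ^m_{kj} g_{im}:
e.g. ∇_u g_{uu} = (2*u) - (u) - (u) = 0
Every component ∇_k g_{ij} vanishes: the connection is metric compatible.
Yes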